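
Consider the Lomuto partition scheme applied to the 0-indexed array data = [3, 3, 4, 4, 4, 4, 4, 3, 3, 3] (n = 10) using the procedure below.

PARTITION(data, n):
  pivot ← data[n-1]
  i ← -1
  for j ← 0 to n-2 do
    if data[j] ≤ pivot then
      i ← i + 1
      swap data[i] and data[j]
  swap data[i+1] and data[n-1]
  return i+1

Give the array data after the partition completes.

pivot=3, i=-1
j=0: 3≤3, i=0, swap(0,0) ⇒ [3, 3, 4, 4, 4, 4, 4, 3, 3, 3]
j=1: 3≤3, i=1, swap(1,1) ⇒ [3, 3, 4, 4, 4, 4, 4, 3, 3, 3]
j=2: 4>3, skip
j=3: 4>3, skip
j=4: 4>3, skip
j=5: 4>3, skip
j=6: 4>3, skip
j=7: 3≤3, i=2, swap(2,7) ⇒ [3, 3, 3, 4, 4, 4, 4, 4, 3, 3]
j=8: 3≤3, i=3, swap(3,8) ⇒ [3, 3, 3, 3, 4, 4, 4, 4, 4, 3]
swap(4,9) ⇒ [3, 3, 3, 3, 3, 4, 4, 4, 4, 4]; return 4

[3, 3, 3, 3, 3, 4, 4, 4, 4, 4]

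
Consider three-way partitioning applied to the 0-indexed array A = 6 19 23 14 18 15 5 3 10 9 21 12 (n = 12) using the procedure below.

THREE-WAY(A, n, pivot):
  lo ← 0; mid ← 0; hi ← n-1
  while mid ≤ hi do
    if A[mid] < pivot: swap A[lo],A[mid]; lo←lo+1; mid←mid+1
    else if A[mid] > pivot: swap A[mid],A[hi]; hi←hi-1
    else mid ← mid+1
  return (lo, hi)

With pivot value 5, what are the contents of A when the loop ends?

3 5 14 18 15 23 19 10 9 21 12 6

pivot = 5; lo=0, mid=0, hi=11
A[mid]=6>5: swap A[0],A[11]; hi=10 → 12 19 23 14 18 15 5 3 10 9 21 6
A[mid]=12>5: swap A[0],A[10]; hi=9 → 21 19 23 14 18 15 5 3 10 9 12 6
A[mid]=21>5: swap A[0],A[9]; hi=8 → 9 19 23 14 18 15 5 3 10 21 12 6
A[mid]=9>5: swap A[0],A[8]; hi=7 → 10 19 23 14 18 15 5 3 9 21 12 6
A[mid]=10>5: swap A[0],A[7]; hi=6 → 3 19 23 14 18 15 5 10 9 21 12 6
A[mid]=3<5: swap A[0],A[0]; lo=1,mid=1 → 3 19 23 14 18 15 5 10 9 21 12 6
A[mid]=19>5: swap A[1],A[6]; hi=5 → 3 5 23 14 18 15 19 10 9 21 12 6
A[mid]=5=5: mid=2
A[mid]=23>5: swap A[2],A[5]; hi=4 → 3 5 15 14 18 23 19 10 9 21 12 6
A[mid]=15>5: swap A[2],A[4]; hi=3 → 3 5 18 14 15 23 19 10 9 21 12 6
A[mid]=18>5: swap A[2],A[3]; hi=2 → 3 5 14 18 15 23 19 10 9 21 12 6
A[mid]=14>5: swap A[2],A[2]; hi=1 → 3 5 14 18 15 23 19 10 9 21 12 6
end: lo=1, hi=1; A = 3 5 14 18 15 23 19 10 9 21 12 6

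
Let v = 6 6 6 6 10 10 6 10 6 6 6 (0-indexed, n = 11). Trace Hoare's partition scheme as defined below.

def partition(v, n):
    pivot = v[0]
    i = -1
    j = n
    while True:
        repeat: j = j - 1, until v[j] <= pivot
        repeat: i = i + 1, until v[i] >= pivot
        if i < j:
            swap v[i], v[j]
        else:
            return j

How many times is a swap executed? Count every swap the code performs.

pivot = v[0] = 6; i = -1, j = 11
j→10 (v[10]=6≤6), i→0 (v[0]=6≥6); i<j, swap → 6 6 6 6 10 10 6 10 6 6 6
j→9 (v[9]=6≤6), i→1 (v[1]=6≥6); i<j, swap → 6 6 6 6 10 10 6 10 6 6 6
j→8 (v[8]=6≤6), i→2 (v[2]=6≥6); i<j, swap → 6 6 6 6 10 10 6 10 6 6 6
j→6 (v[6]=6≤6), i→3 (v[3]=6≥6); i<j, swap → 6 6 6 6 10 10 6 10 6 6 6
j→3, i→4; i≥j, return j=3. v = 6 6 6 6 10 10 6 10 6 6 6

4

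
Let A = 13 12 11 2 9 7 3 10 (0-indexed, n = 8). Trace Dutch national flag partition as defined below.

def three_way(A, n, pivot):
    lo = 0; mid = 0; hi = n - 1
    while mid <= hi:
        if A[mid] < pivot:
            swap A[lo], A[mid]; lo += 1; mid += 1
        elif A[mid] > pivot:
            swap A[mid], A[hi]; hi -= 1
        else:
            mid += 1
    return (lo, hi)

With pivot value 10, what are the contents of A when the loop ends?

lo=0 mid=0 hi=7
13>10: swap(0,7), hi=6 ⇒ 10 12 11 2 9 7 3 13
10=10: mid=1
12>10: swap(1,6), hi=5 ⇒ 10 3 11 2 9 7 12 13
3<10: swap(0,1), lo=1 mid=2 ⇒ 3 10 11 2 9 7 12 13
11>10: swap(2,5), hi=4 ⇒ 3 10 7 2 9 11 12 13
7<10: swap(1,2), lo=2 mid=3 ⇒ 3 7 10 2 9 11 12 13
2<10: swap(2,3), lo=3 mid=4 ⇒ 3 7 2 10 9 11 12 13
9<10: swap(3,4), lo=4 mid=5 ⇒ 3 7 2 9 10 11 12 13
done. lo=4 hi=4; A=3 7 2 9 10 11 12 13

3 7 2 9 10 11 12 13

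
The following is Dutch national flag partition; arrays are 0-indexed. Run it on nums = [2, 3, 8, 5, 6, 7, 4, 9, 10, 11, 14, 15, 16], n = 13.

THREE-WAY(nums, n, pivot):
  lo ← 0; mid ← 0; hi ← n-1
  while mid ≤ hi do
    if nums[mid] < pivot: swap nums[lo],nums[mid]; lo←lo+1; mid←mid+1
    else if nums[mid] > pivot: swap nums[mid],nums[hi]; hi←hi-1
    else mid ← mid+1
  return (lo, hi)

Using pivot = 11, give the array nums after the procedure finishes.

[2, 3, 8, 5, 6, 7, 4, 9, 10, 11, 15, 16, 14]

lo=0 mid=0 hi=12
2<11: swap(0,0), lo=1 mid=1 ⇒ [2, 3, 8, 5, 6, 7, 4, 9, 10, 11, 14, 15, 16]
3<11: swap(1,1), lo=2 mid=2 ⇒ [2, 3, 8, 5, 6, 7, 4, 9, 10, 11, 14, 15, 16]
8<11: swap(2,2), lo=3 mid=3 ⇒ [2, 3, 8, 5, 6, 7, 4, 9, 10, 11, 14, 15, 16]
5<11: swap(3,3), lo=4 mid=4 ⇒ [2, 3, 8, 5, 6, 7, 4, 9, 10, 11, 14, 15, 16]
6<11: swap(4,4), lo=5 mid=5 ⇒ [2, 3, 8, 5, 6, 7, 4, 9, 10, 11, 14, 15, 16]
7<11: swap(5,5), lo=6 mid=6 ⇒ [2, 3, 8, 5, 6, 7, 4, 9, 10, 11, 14, 15, 16]
4<11: swap(6,6), lo=7 mid=7 ⇒ [2, 3, 8, 5, 6, 7, 4, 9, 10, 11, 14, 15, 16]
9<11: swap(7,7), lo=8 mid=8 ⇒ [2, 3, 8, 5, 6, 7, 4, 9, 10, 11, 14, 15, 16]
10<11: swap(8,8), lo=9 mid=9 ⇒ [2, 3, 8, 5, 6, 7, 4, 9, 10, 11, 14, 15, 16]
11=11: mid=10
14>11: swap(10,12), hi=11 ⇒ [2, 3, 8, 5, 6, 7, 4, 9, 10, 11, 16, 15, 14]
16>11: swap(10,11), hi=10 ⇒ [2, 3, 8, 5, 6, 7, 4, 9, 10, 11, 15, 16, 14]
15>11: swap(10,10), hi=9 ⇒ [2, 3, 8, 5, 6, 7, 4, 9, 10, 11, 15, 16, 14]
done. lo=9 hi=9; nums=[2, 3, 8, 5, 6, 7, 4, 9, 10, 11, 15, 16, 14]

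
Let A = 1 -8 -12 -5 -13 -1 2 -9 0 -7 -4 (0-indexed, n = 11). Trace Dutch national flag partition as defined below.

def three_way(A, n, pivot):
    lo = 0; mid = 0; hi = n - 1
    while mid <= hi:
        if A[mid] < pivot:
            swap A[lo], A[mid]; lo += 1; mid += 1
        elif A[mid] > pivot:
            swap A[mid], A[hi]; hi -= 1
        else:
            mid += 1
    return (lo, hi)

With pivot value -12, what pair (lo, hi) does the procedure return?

(1, 1)

pivot = -12; lo=0, mid=0, hi=10
A[mid]=1>-12: swap A[0],A[10]; hi=9 → -4 -8 -12 -5 -13 -1 2 -9 0 -7 1
A[mid]=-4>-12: swap A[0],A[9]; hi=8 → -7 -8 -12 -5 -13 -1 2 -9 0 -4 1
A[mid]=-7>-12: swap A[0],A[8]; hi=7 → 0 -8 -12 -5 -13 -1 2 -9 -7 -4 1
A[mid]=0>-12: swap A[0],A[7]; hi=6 → -9 -8 -12 -5 -13 -1 2 0 -7 -4 1
A[mid]=-9>-12: swap A[0],A[6]; hi=5 → 2 -8 -12 -5 -13 -1 -9 0 -7 -4 1
A[mid]=2>-12: swap A[0],A[5]; hi=4 → -1 -8 -12 -5 -13 2 -9 0 -7 -4 1
A[mid]=-1>-12: swap A[0],A[4]; hi=3 → -13 -8 -12 -5 -1 2 -9 0 -7 -4 1
A[mid]=-13<-12: swap A[0],A[0]; lo=1,mid=1 → -13 -8 -12 -5 -1 2 -9 0 -7 -4 1
A[mid]=-8>-12: swap A[1],A[3]; hi=2 → -13 -5 -12 -8 -1 2 -9 0 -7 -4 1
A[mid]=-5>-12: swap A[1],A[2]; hi=1 → -13 -12 -5 -8 -1 2 -9 0 -7 -4 1
A[mid]=-12=-12: mid=2
end: lo=1, hi=1; A = -13 -12 -5 -8 -1 2 -9 0 -7 -4 1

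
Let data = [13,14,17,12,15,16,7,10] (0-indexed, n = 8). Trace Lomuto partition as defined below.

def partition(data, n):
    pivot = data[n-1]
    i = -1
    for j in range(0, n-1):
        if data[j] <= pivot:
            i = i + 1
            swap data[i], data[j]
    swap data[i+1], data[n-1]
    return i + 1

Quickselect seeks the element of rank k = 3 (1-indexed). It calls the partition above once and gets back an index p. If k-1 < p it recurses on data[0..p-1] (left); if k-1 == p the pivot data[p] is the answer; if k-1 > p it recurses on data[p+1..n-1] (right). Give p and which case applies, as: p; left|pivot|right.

1; right

pivot = data[7] = 10; i = -1
j=0: data[0]=13 > 10 → no swap
j=1: data[1]=14 > 10 → no swap
j=2: data[2]=17 > 10 → no swap
j=3: data[3]=12 > 10 → no swap
j=4: data[4]=15 > 10 → no swap
j=5: data[5]=16 > 10 → no swap
j=6: data[6]=7 ≤ 10 → i=0, swap data[0],data[6] → [7,14,17,12,15,16,13,10]
final swap data[1],data[7] → [7,10,17,12,15,16,13,14]; return 1
p = 1; k-1 = 2 > 1 ⇒ right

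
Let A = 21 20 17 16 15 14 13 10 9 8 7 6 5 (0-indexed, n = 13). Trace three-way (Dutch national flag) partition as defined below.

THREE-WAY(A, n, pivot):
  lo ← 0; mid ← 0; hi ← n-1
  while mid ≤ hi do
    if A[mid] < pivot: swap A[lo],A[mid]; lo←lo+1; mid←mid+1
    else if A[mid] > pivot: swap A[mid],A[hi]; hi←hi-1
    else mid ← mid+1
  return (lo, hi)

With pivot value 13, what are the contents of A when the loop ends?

5 6 7 8 9 10 13 14 15 16 17 20 21

lo=0 mid=0 hi=12
21>13: swap(0,12), hi=11 ⇒ 5 20 17 16 15 14 13 10 9 8 7 6 21
5<13: swap(0,0), lo=1 mid=1 ⇒ 5 20 17 16 15 14 13 10 9 8 7 6 21
20>13: swap(1,11), hi=10 ⇒ 5 6 17 16 15 14 13 10 9 8 7 20 21
6<13: swap(1,1), lo=2 mid=2 ⇒ 5 6 17 16 15 14 13 10 9 8 7 20 21
17>13: swap(2,10), hi=9 ⇒ 5 6 7 16 15 14 13 10 9 8 17 20 21
7<13: swap(2,2), lo=3 mid=3 ⇒ 5 6 7 16 15 14 13 10 9 8 17 20 21
16>13: swap(3,9), hi=8 ⇒ 5 6 7 8 15 14 13 10 9 16 17 20 21
8<13: swap(3,3), lo=4 mid=4 ⇒ 5 6 7 8 15 14 13 10 9 16 17 20 21
15>13: swap(4,8), hi=7 ⇒ 5 6 7 8 9 14 13 10 15 16 17 20 21
9<13: swap(4,4), lo=5 mid=5 ⇒ 5 6 7 8 9 14 13 10 15 16 17 20 21
14>13: swap(5,7), hi=6 ⇒ 5 6 7 8 9 10 13 14 15 16 17 20 21
10<13: swap(5,5), lo=6 mid=6 ⇒ 5 6 7 8 9 10 13 14 15 16 17 20 21
13=13: mid=7
done. lo=6 hi=6; A=5 6 7 8 9 10 13 14 15 16 17 20 21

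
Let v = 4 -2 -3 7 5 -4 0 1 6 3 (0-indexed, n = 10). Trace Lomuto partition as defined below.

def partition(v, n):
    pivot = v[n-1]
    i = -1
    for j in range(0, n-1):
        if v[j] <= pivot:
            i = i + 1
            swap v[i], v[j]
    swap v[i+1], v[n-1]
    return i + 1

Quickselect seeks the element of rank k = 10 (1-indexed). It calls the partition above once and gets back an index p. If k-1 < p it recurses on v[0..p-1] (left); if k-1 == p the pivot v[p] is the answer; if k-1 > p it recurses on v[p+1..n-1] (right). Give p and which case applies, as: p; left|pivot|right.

pivot = v[9] = 3; i = -1
j=0: v[0]=4 > 3 → no swap
j=1: v[1]=-2 ≤ 3 → i=0, swap v[0],v[1] → -2 4 -3 7 5 -4 0 1 6 3
j=2: v[2]=-3 ≤ 3 → i=1, swap v[1],v[2] → -2 -3 4 7 5 -4 0 1 6 3
j=3: v[3]=7 > 3 → no swap
j=4: v[4]=5 > 3 → no swap
j=5: v[5]=-4 ≤ 3 → i=2, swap v[2],v[5] → -2 -3 -4 7 5 4 0 1 6 3
j=6: v[6]=0 ≤ 3 → i=3, swap v[3],v[6] → -2 -3 -4 0 5 4 7 1 6 3
j=7: v[7]=1 ≤ 3 → i=4, swap v[4],v[7] → -2 -3 -4 0 1 4 7 5 6 3
j=8: v[8]=6 > 3 → no swap
final swap v[5],v[9] → -2 -3 -4 0 1 3 7 5 6 4; return 5
p = 5; k-1 = 9 > 5 ⇒ right

5; right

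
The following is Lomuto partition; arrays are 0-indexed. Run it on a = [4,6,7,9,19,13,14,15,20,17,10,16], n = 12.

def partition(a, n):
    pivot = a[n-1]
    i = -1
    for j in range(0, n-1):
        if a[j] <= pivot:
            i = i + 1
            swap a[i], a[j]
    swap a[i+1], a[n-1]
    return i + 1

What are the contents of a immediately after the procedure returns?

pivot = a[11] = 16; i = -1
j=0: a[0]=4 ≤ 16 → i=0, swap a[0],a[0] (no change) → [4,6,7,9,19,13,14,15,20,17,10,16]
j=1: a[1]=6 ≤ 16 → i=1, swap a[1],a[1] (no change) → [4,6,7,9,19,13,14,15,20,17,10,16]
j=2: a[2]=7 ≤ 16 → i=2, swap a[2],a[2] (no change) → [4,6,7,9,19,13,14,15,20,17,10,16]
j=3: a[3]=9 ≤ 16 → i=3, swap a[3],a[3] (no change) → [4,6,7,9,19,13,14,15,20,17,10,16]
j=4: a[4]=19 > 16 → no swap
j=5: a[5]=13 ≤ 16 → i=4, swap a[4],a[5] → [4,6,7,9,13,19,14,15,20,17,10,16]
j=6: a[6]=14 ≤ 16 → i=5, swap a[5],a[6] → [4,6,7,9,13,14,19,15,20,17,10,16]
j=7: a[7]=15 ≤ 16 → i=6, swap a[6],a[7] → [4,6,7,9,13,14,15,19,20,17,10,16]
j=8: a[8]=20 > 16 → no swap
j=9: a[9]=17 > 16 → no swap
j=10: a[10]=10 ≤ 16 → i=7, swap a[7],a[10] → [4,6,7,9,13,14,15,10,20,17,19,16]
final swap a[8],a[11] → [4,6,7,9,13,14,15,10,16,17,19,20]; return 8

[4,6,7,9,13,14,15,10,16,17,19,20]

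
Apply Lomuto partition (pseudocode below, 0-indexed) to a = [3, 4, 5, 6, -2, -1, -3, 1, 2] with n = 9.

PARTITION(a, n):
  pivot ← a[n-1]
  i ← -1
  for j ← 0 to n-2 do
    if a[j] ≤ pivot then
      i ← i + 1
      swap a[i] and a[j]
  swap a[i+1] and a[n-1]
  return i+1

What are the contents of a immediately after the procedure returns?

pivot=2, i=-1
j=0: 3>2, skip
j=1: 4>2, skip
j=2: 5>2, skip
j=3: 6>2, skip
j=4: -2≤2, i=0, swap(0,4) ⇒ [-2, 4, 5, 6, 3, -1, -3, 1, 2]
j=5: -1≤2, i=1, swap(1,5) ⇒ [-2, -1, 5, 6, 3, 4, -3, 1, 2]
j=6: -3≤2, i=2, swap(2,6) ⇒ [-2, -1, -3, 6, 3, 4, 5, 1, 2]
j=7: 1≤2, i=3, swap(3,7) ⇒ [-2, -1, -3, 1, 3, 4, 5, 6, 2]
swap(4,8) ⇒ [-2, -1, -3, 1, 2, 4, 5, 6, 3]; return 4

[-2, -1, -3, 1, 2, 4, 5, 6, 3]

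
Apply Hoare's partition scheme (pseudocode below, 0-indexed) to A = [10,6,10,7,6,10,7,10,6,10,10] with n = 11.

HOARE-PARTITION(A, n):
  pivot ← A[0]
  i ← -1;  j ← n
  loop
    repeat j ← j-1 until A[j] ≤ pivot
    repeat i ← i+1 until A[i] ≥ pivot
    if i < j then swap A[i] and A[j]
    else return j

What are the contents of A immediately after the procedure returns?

[10,6,10,7,6,6,7,10,10,10,10]

pivot = A[0] = 10; i = -1, j = 11
j→10 (A[10]=10≤10), i→0 (A[0]=10≥10); i<j, swap → [10,6,10,7,6,10,7,10,6,10,10]
j→9 (A[9]=10≤10), i→2 (A[2]=10≥10); i<j, swap → [10,6,10,7,6,10,7,10,6,10,10]
j→8 (A[8]=6≤10), i→5 (A[5]=10≥10); i<j, swap → [10,6,10,7,6,6,7,10,10,10,10]
j→7, i→7; i≥j, return j=7. A = [10,6,10,7,6,6,7,10,10,10,10]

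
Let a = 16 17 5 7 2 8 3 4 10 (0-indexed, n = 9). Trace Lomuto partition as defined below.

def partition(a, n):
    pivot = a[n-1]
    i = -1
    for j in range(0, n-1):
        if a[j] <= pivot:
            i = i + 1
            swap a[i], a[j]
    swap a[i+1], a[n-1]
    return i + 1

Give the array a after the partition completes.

pivot = a[8] = 10; i = -1
j=0: a[0]=16 > 10 → no swap
j=1: a[1]=17 > 10 → no swap
j=2: a[2]=5 ≤ 10 → i=0, swap a[0],a[2] → 5 17 16 7 2 8 3 4 10
j=3: a[3]=7 ≤ 10 → i=1, swap a[1],a[3] → 5 7 16 17 2 8 3 4 10
j=4: a[4]=2 ≤ 10 → i=2, swap a[2],a[4] → 5 7 2 17 16 8 3 4 10
j=5: a[5]=8 ≤ 10 → i=3, swap a[3],a[5] → 5 7 2 8 16 17 3 4 10
j=6: a[6]=3 ≤ 10 → i=4, swap a[4],a[6] → 5 7 2 8 3 17 16 4 10
j=7: a[7]=4 ≤ 10 → i=5, swap a[5],a[7] → 5 7 2 8 3 4 16 17 10
final swap a[6],a[8] → 5 7 2 8 3 4 10 17 16; return 6

5 7 2 8 3 4 10 17 16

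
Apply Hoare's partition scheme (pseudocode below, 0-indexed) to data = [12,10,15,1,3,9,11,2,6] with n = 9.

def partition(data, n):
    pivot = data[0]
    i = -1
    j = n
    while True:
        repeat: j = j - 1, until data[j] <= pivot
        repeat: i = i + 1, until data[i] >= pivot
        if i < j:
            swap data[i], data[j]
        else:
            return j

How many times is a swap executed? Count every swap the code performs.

2

pivot = data[0] = 12; i = -1, j = 9
j→8 (data[8]=6≤12), i→0 (data[0]=12≥12); i<j, swap → [6,10,15,1,3,9,11,2,12]
j→7 (data[7]=2≤12), i→2 (data[2]=15≥12); i<j, swap → [6,10,2,1,3,9,11,15,12]
j→6, i→7; i≥j, return j=6. data = [6,10,2,1,3,9,11,15,12]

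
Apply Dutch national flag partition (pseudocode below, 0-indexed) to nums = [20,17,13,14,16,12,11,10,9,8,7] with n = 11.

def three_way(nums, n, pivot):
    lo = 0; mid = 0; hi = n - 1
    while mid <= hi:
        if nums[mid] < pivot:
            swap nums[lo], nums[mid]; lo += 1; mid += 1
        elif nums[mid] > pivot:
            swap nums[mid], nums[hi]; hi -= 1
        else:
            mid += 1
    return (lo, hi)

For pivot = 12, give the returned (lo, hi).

lo=0 mid=0 hi=10
20>12: swap(0,10), hi=9 ⇒ [7,17,13,14,16,12,11,10,9,8,20]
7<12: swap(0,0), lo=1 mid=1 ⇒ [7,17,13,14,16,12,11,10,9,8,20]
17>12: swap(1,9), hi=8 ⇒ [7,8,13,14,16,12,11,10,9,17,20]
8<12: swap(1,1), lo=2 mid=2 ⇒ [7,8,13,14,16,12,11,10,9,17,20]
13>12: swap(2,8), hi=7 ⇒ [7,8,9,14,16,12,11,10,13,17,20]
9<12: swap(2,2), lo=3 mid=3 ⇒ [7,8,9,14,16,12,11,10,13,17,20]
14>12: swap(3,7), hi=6 ⇒ [7,8,9,10,16,12,11,14,13,17,20]
10<12: swap(3,3), lo=4 mid=4 ⇒ [7,8,9,10,16,12,11,14,13,17,20]
16>12: swap(4,6), hi=5 ⇒ [7,8,9,10,11,12,16,14,13,17,20]
11<12: swap(4,4), lo=5 mid=5 ⇒ [7,8,9,10,11,12,16,14,13,17,20]
12=12: mid=6
done. lo=5 hi=5; nums=[7,8,9,10,11,12,16,14,13,17,20]

(5, 5)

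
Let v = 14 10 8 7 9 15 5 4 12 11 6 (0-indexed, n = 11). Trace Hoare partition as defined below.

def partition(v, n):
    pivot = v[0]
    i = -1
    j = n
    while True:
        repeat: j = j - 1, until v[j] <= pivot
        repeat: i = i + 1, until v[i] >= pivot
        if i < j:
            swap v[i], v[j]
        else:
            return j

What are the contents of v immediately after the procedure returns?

6 10 8 7 9 11 5 4 12 15 14

pivot=14
j stops at 10 (6), i stops at 0 (14); swap ⇒ 6 10 8 7 9 15 5 4 12 11 14
j stops at 9 (11), i stops at 5 (15); swap ⇒ 6 10 8 7 9 11 5 4 12 15 14
j stops at 8, i stops at 9; i≥j ⇒ return 8. v=6 10 8 7 9 11 5 4 12 15 14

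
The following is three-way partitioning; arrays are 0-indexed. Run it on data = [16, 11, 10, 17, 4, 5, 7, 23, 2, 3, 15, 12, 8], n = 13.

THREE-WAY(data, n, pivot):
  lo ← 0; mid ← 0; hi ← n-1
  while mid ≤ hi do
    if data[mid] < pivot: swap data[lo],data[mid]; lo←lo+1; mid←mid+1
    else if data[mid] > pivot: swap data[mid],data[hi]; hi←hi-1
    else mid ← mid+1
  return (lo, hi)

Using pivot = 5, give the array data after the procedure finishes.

[3, 2, 4, 5, 17, 7, 23, 10, 11, 15, 12, 8, 16]

pivot = 5; lo=0, mid=0, hi=12
data[mid]=16>5: swap data[0],data[12]; hi=11 → [8, 11, 10, 17, 4, 5, 7, 23, 2, 3, 15, 12, 16]
data[mid]=8>5: swap data[0],data[11]; hi=10 → [12, 11, 10, 17, 4, 5, 7, 23, 2, 3, 15, 8, 16]
data[mid]=12>5: swap data[0],data[10]; hi=9 → [15, 11, 10, 17, 4, 5, 7, 23, 2, 3, 12, 8, 16]
data[mid]=15>5: swap data[0],data[9]; hi=8 → [3, 11, 10, 17, 4, 5, 7, 23, 2, 15, 12, 8, 16]
data[mid]=3<5: swap data[0],data[0]; lo=1,mid=1 → [3, 11, 10, 17, 4, 5, 7, 23, 2, 15, 12, 8, 16]
data[mid]=11>5: swap data[1],data[8]; hi=7 → [3, 2, 10, 17, 4, 5, 7, 23, 11, 15, 12, 8, 16]
data[mid]=2<5: swap data[1],data[1]; lo=2,mid=2 → [3, 2, 10, 17, 4, 5, 7, 23, 11, 15, 12, 8, 16]
data[mid]=10>5: swap data[2],data[7]; hi=6 → [3, 2, 23, 17, 4, 5, 7, 10, 11, 15, 12, 8, 16]
data[mid]=23>5: swap data[2],data[6]; hi=5 → [3, 2, 7, 17, 4, 5, 23, 10, 11, 15, 12, 8, 16]
data[mid]=7>5: swap data[2],data[5]; hi=4 → [3, 2, 5, 17, 4, 7, 23, 10, 11, 15, 12, 8, 16]
data[mid]=5=5: mid=3
data[mid]=17>5: swap data[3],data[4]; hi=3 → [3, 2, 5, 4, 17, 7, 23, 10, 11, 15, 12, 8, 16]
data[mid]=4<5: swap data[2],data[3]; lo=3,mid=4 → [3, 2, 4, 5, 17, 7, 23, 10, 11, 15, 12, 8, 16]
end: lo=3, hi=3; data = [3, 2, 4, 5, 17, 7, 23, 10, 11, 15, 12, 8, 16]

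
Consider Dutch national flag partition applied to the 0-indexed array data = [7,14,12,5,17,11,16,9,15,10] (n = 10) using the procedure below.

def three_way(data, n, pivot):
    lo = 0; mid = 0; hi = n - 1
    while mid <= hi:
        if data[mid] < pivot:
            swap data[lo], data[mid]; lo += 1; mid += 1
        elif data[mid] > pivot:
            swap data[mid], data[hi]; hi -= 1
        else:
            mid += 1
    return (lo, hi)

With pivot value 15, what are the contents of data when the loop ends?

[7,14,12,5,10,11,9,15,16,17]

lo=0 mid=0 hi=9
7<15: swap(0,0), lo=1 mid=1 ⇒ [7,14,12,5,17,11,16,9,15,10]
14<15: swap(1,1), lo=2 mid=2 ⇒ [7,14,12,5,17,11,16,9,15,10]
12<15: swap(2,2), lo=3 mid=3 ⇒ [7,14,12,5,17,11,16,9,15,10]
5<15: swap(3,3), lo=4 mid=4 ⇒ [7,14,12,5,17,11,16,9,15,10]
17>15: swap(4,9), hi=8 ⇒ [7,14,12,5,10,11,16,9,15,17]
10<15: swap(4,4), lo=5 mid=5 ⇒ [7,14,12,5,10,11,16,9,15,17]
11<15: swap(5,5), lo=6 mid=6 ⇒ [7,14,12,5,10,11,16,9,15,17]
16>15: swap(6,8), hi=7 ⇒ [7,14,12,5,10,11,15,9,16,17]
15=15: mid=7
9<15: swap(6,7), lo=7 mid=8 ⇒ [7,14,12,5,10,11,9,15,16,17]
done. lo=7 hi=7; data=[7,14,12,5,10,11,9,15,16,17]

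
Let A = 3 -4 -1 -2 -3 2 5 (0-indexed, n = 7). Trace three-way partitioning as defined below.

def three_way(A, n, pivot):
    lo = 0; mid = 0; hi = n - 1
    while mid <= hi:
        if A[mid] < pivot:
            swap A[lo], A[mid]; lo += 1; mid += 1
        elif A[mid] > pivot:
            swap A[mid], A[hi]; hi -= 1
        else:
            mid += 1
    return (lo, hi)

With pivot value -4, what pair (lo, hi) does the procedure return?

(0, 0)

pivot = -4; lo=0, mid=0, hi=6
A[mid]=3>-4: swap A[0],A[6]; hi=5 → 5 -4 -1 -2 -3 2 3
A[mid]=5>-4: swap A[0],A[5]; hi=4 → 2 -4 -1 -2 -3 5 3
A[mid]=2>-4: swap A[0],A[4]; hi=3 → -3 -4 -1 -2 2 5 3
A[mid]=-3>-4: swap A[0],A[3]; hi=2 → -2 -4 -1 -3 2 5 3
A[mid]=-2>-4: swap A[0],A[2]; hi=1 → -1 -4 -2 -3 2 5 3
A[mid]=-1>-4: swap A[0],A[1]; hi=0 → -4 -1 -2 -3 2 5 3
A[mid]=-4=-4: mid=1
end: lo=0, hi=0; A = -4 -1 -2 -3 2 5 3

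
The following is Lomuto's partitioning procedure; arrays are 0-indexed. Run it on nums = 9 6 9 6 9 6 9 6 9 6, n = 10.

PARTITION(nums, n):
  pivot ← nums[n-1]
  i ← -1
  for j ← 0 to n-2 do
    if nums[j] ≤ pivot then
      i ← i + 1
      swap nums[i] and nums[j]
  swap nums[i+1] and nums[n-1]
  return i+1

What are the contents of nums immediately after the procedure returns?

pivot=6, i=-1
j=0: 9>6, skip
j=1: 6≤6, i=0, swap(0,1) ⇒ 6 9 9 6 9 6 9 6 9 6
j=2: 9>6, skip
j=3: 6≤6, i=1, swap(1,3) ⇒ 6 6 9 9 9 6 9 6 9 6
j=4: 9>6, skip
j=5: 6≤6, i=2, swap(2,5) ⇒ 6 6 6 9 9 9 9 6 9 6
j=6: 9>6, skip
j=7: 6≤6, i=3, swap(3,7) ⇒ 6 6 6 6 9 9 9 9 9 6
j=8: 9>6, skip
swap(4,9) ⇒ 6 6 6 6 6 9 9 9 9 9; return 4

6 6 6 6 6 9 9 9 9 9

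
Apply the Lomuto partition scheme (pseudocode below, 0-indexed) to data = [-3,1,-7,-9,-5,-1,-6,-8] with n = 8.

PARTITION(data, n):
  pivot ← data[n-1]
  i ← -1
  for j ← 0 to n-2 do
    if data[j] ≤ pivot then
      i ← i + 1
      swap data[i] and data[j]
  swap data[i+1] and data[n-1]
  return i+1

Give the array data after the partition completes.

[-9,-8,-7,-3,-5,-1,-6,1]

pivot=-8, i=-1
j=0: -3>-8, skip
j=1: 1>-8, skip
j=2: -7>-8, skip
j=3: -9≤-8, i=0, swap(0,3) ⇒ [-9,1,-7,-3,-5,-1,-6,-8]
j=4: -5>-8, skip
j=5: -1>-8, skip
j=6: -6>-8, skip
swap(1,7) ⇒ [-9,-8,-7,-3,-5,-1,-6,1]; return 1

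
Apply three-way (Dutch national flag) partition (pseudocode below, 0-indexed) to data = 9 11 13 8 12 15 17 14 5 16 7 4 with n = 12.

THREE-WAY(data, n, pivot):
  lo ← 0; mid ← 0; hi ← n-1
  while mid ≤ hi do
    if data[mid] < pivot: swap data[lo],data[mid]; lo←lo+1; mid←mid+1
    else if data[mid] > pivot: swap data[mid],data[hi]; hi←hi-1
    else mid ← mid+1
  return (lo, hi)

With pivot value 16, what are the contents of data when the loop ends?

9 11 13 8 12 15 4 14 5 7 16 17

lo=0 mid=0 hi=11
9<16: swap(0,0), lo=1 mid=1 ⇒ 9 11 13 8 12 15 17 14 5 16 7 4
11<16: swap(1,1), lo=2 mid=2 ⇒ 9 11 13 8 12 15 17 14 5 16 7 4
13<16: swap(2,2), lo=3 mid=3 ⇒ 9 11 13 8 12 15 17 14 5 16 7 4
8<16: swap(3,3), lo=4 mid=4 ⇒ 9 11 13 8 12 15 17 14 5 16 7 4
12<16: swap(4,4), lo=5 mid=5 ⇒ 9 11 13 8 12 15 17 14 5 16 7 4
15<16: swap(5,5), lo=6 mid=6 ⇒ 9 11 13 8 12 15 17 14 5 16 7 4
17>16: swap(6,11), hi=10 ⇒ 9 11 13 8 12 15 4 14 5 16 7 17
4<16: swap(6,6), lo=7 mid=7 ⇒ 9 11 13 8 12 15 4 14 5 16 7 17
14<16: swap(7,7), lo=8 mid=8 ⇒ 9 11 13 8 12 15 4 14 5 16 7 17
5<16: swap(8,8), lo=9 mid=9 ⇒ 9 11 13 8 12 15 4 14 5 16 7 17
16=16: mid=10
7<16: swap(9,10), lo=10 mid=11 ⇒ 9 11 13 8 12 15 4 14 5 7 16 17
done. lo=10 hi=10; data=9 11 13 8 12 15 4 14 5 7 16 17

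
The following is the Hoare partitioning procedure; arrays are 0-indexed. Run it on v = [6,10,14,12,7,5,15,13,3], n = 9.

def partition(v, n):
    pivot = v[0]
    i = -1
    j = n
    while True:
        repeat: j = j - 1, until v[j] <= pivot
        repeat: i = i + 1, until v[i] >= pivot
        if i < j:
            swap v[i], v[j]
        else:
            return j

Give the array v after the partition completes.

[3,5,14,12,7,10,15,13,6]

pivot=6
j stops at 8 (3), i stops at 0 (6); swap ⇒ [3,10,14,12,7,5,15,13,6]
j stops at 5 (5), i stops at 1 (10); swap ⇒ [3,5,14,12,7,10,15,13,6]
j stops at 1, i stops at 2; i≥j ⇒ return 1. v=[3,5,14,12,7,10,15,13,6]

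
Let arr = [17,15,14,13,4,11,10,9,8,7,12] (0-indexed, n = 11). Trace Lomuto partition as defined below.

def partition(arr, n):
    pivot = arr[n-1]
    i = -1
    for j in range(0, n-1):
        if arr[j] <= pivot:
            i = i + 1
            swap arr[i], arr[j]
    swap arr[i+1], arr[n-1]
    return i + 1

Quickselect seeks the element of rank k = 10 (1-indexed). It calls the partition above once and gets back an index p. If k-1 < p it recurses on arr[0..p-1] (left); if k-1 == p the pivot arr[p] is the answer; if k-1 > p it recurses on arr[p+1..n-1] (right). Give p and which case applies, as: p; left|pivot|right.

pivot = arr[10] = 12; i = -1
j=0: arr[0]=17 > 12 → no swap
j=1: arr[1]=15 > 12 → no swap
j=2: arr[2]=14 > 12 → no swap
j=3: arr[3]=13 > 12 → no swap
j=4: arr[4]=4 ≤ 12 → i=0, swap arr[0],arr[4] → [4,15,14,13,17,11,10,9,8,7,12]
j=5: arr[5]=11 ≤ 12 → i=1, swap arr[1],arr[5] → [4,11,14,13,17,15,10,9,8,7,12]
j=6: arr[6]=10 ≤ 12 → i=2, swap arr[2],arr[6] → [4,11,10,13,17,15,14,9,8,7,12]
j=7: arr[7]=9 ≤ 12 → i=3, swap arr[3],arr[7] → [4,11,10,9,17,15,14,13,8,7,12]
j=8: arr[8]=8 ≤ 12 → i=4, swap arr[4],arr[8] → [4,11,10,9,8,15,14,13,17,7,12]
j=9: arr[9]=7 ≤ 12 → i=5, swap arr[5],arr[9] → [4,11,10,9,8,7,14,13,17,15,12]
final swap arr[6],arr[10] → [4,11,10,9,8,7,12,13,17,15,14]; return 6
p = 6; k-1 = 9 > 6 ⇒ right

6; right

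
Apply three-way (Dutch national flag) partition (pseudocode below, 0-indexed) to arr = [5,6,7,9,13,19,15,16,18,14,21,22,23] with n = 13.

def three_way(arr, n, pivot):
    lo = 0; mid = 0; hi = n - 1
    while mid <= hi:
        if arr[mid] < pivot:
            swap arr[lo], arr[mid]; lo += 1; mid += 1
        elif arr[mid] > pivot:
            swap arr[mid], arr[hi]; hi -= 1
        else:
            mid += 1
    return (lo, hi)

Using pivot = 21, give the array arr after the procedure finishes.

[5,6,7,9,13,19,15,16,18,14,21,23,22]

lo=0 mid=0 hi=12
5<21: swap(0,0), lo=1 mid=1 ⇒ [5,6,7,9,13,19,15,16,18,14,21,22,23]
6<21: swap(1,1), lo=2 mid=2 ⇒ [5,6,7,9,13,19,15,16,18,14,21,22,23]
7<21: swap(2,2), lo=3 mid=3 ⇒ [5,6,7,9,13,19,15,16,18,14,21,22,23]
9<21: swap(3,3), lo=4 mid=4 ⇒ [5,6,7,9,13,19,15,16,18,14,21,22,23]
13<21: swap(4,4), lo=5 mid=5 ⇒ [5,6,7,9,13,19,15,16,18,14,21,22,23]
19<21: swap(5,5), lo=6 mid=6 ⇒ [5,6,7,9,13,19,15,16,18,14,21,22,23]
15<21: swap(6,6), lo=7 mid=7 ⇒ [5,6,7,9,13,19,15,16,18,14,21,22,23]
16<21: swap(7,7), lo=8 mid=8 ⇒ [5,6,7,9,13,19,15,16,18,14,21,22,23]
18<21: swap(8,8), lo=9 mid=9 ⇒ [5,6,7,9,13,19,15,16,18,14,21,22,23]
14<21: swap(9,9), lo=10 mid=10 ⇒ [5,6,7,9,13,19,15,16,18,14,21,22,23]
21=21: mid=11
22>21: swap(11,12), hi=11 ⇒ [5,6,7,9,13,19,15,16,18,14,21,23,22]
23>21: swap(11,11), hi=10 ⇒ [5,6,7,9,13,19,15,16,18,14,21,23,22]
done. lo=10 hi=10; arr=[5,6,7,9,13,19,15,16,18,14,21,23,22]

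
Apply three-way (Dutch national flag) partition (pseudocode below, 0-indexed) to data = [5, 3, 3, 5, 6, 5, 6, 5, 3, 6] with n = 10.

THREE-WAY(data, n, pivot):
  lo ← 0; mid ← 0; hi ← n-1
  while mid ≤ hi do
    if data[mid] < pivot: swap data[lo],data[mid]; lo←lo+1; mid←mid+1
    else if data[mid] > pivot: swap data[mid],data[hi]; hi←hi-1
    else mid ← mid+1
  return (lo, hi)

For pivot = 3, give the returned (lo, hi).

lo=0 mid=0 hi=9
5>3: swap(0,9), hi=8 ⇒ [6, 3, 3, 5, 6, 5, 6, 5, 3, 5]
6>3: swap(0,8), hi=7 ⇒ [3, 3, 3, 5, 6, 5, 6, 5, 6, 5]
3=3: mid=1
3=3: mid=2
3=3: mid=3
5>3: swap(3,7), hi=6 ⇒ [3, 3, 3, 5, 6, 5, 6, 5, 6, 5]
5>3: swap(3,6), hi=5 ⇒ [3, 3, 3, 6, 6, 5, 5, 5, 6, 5]
6>3: swap(3,5), hi=4 ⇒ [3, 3, 3, 5, 6, 6, 5, 5, 6, 5]
5>3: swap(3,4), hi=3 ⇒ [3, 3, 3, 6, 5, 6, 5, 5, 6, 5]
6>3: swap(3,3), hi=2 ⇒ [3, 3, 3, 6, 5, 6, 5, 5, 6, 5]
done. lo=0 hi=2; data=[3, 3, 3, 6, 5, 6, 5, 5, 6, 5]

(0, 2)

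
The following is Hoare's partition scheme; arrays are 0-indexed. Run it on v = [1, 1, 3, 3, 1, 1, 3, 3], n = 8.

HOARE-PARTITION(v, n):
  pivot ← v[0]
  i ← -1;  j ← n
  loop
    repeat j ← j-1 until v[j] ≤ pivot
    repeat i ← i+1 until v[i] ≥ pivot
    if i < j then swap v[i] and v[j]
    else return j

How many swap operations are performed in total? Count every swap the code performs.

2

pivot = v[0] = 1; i = -1, j = 8
j→5 (v[5]=1≤1), i→0 (v[0]=1≥1); i<j, swap → [1, 1, 3, 3, 1, 1, 3, 3]
j→4 (v[4]=1≤1), i→1 (v[1]=1≥1); i<j, swap → [1, 1, 3, 3, 1, 1, 3, 3]
j→1, i→2; i≥j, return j=1. v = [1, 1, 3, 3, 1, 1, 3, 3]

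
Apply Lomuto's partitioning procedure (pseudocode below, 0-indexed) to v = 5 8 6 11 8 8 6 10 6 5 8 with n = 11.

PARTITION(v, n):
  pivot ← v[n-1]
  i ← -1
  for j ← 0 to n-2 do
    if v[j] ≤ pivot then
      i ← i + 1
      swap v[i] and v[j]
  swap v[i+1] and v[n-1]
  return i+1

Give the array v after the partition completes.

5 8 6 8 8 6 6 5 8 10 11

pivot=8, i=-1
j=0: 5≤8, i=0, swap(0,0) ⇒ 5 8 6 11 8 8 6 10 6 5 8
j=1: 8≤8, i=1, swap(1,1) ⇒ 5 8 6 11 8 8 6 10 6 5 8
j=2: 6≤8, i=2, swap(2,2) ⇒ 5 8 6 11 8 8 6 10 6 5 8
j=3: 11>8, skip
j=4: 8≤8, i=3, swap(3,4) ⇒ 5 8 6 8 11 8 6 10 6 5 8
j=5: 8≤8, i=4, swap(4,5) ⇒ 5 8 6 8 8 11 6 10 6 5 8
j=6: 6≤8, i=5, swap(5,6) ⇒ 5 8 6 8 8 6 11 10 6 5 8
j=7: 10>8, skip
j=8: 6≤8, i=6, swap(6,8) ⇒ 5 8 6 8 8 6 6 10 11 5 8
j=9: 5≤8, i=7, swap(7,9) ⇒ 5 8 6 8 8 6 6 5 11 10 8
swap(8,10) ⇒ 5 8 6 8 8 6 6 5 8 10 11; return 8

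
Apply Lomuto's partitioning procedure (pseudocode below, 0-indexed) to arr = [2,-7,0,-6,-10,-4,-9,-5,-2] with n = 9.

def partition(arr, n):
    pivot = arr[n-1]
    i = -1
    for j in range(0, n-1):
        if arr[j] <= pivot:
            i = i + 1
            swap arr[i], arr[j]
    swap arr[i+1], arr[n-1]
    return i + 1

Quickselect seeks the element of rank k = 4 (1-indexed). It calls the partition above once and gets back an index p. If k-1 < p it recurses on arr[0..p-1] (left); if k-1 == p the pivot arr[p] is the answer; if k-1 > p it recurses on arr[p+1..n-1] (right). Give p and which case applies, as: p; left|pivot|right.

6; left

pivot = arr[8] = -2; i = -1
j=0: arr[0]=2 > -2 → no swap
j=1: arr[1]=-7 ≤ -2 → i=0, swap arr[0],arr[1] → [-7,2,0,-6,-10,-4,-9,-5,-2]
j=2: arr[2]=0 > -2 → no swap
j=3: arr[3]=-6 ≤ -2 → i=1, swap arr[1],arr[3] → [-7,-6,0,2,-10,-4,-9,-5,-2]
j=4: arr[4]=-10 ≤ -2 → i=2, swap arr[2],arr[4] → [-7,-6,-10,2,0,-4,-9,-5,-2]
j=5: arr[5]=-4 ≤ -2 → i=3, swap arr[3],arr[5] → [-7,-6,-10,-4,0,2,-9,-5,-2]
j=6: arr[6]=-9 ≤ -2 → i=4, swap arr[4],arr[6] → [-7,-6,-10,-4,-9,2,0,-5,-2]
j=7: arr[7]=-5 ≤ -2 → i=5, swap arr[5],arr[7] → [-7,-6,-10,-4,-9,-5,0,2,-2]
final swap arr[6],arr[8] → [-7,-6,-10,-4,-9,-5,-2,2,0]; return 6
p = 6; k-1 = 3 < 6 ⇒ left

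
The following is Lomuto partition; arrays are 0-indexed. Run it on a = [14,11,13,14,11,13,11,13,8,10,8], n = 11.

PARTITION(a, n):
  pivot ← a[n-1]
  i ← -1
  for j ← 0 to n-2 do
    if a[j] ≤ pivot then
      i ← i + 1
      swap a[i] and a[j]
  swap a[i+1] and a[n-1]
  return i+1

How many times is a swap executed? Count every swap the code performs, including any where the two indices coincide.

pivot=8, i=-1
j=0: 14>8, skip
j=1: 11>8, skip
j=2: 13>8, skip
j=3: 14>8, skip
j=4: 11>8, skip
j=5: 13>8, skip
j=6: 11>8, skip
j=7: 13>8, skip
j=8: 8≤8, i=0, swap(0,8) ⇒ [8,11,13,14,11,13,11,13,14,10,8]
j=9: 10>8, skip
swap(1,10) ⇒ [8,8,13,14,11,13,11,13,14,10,11]; return 1

2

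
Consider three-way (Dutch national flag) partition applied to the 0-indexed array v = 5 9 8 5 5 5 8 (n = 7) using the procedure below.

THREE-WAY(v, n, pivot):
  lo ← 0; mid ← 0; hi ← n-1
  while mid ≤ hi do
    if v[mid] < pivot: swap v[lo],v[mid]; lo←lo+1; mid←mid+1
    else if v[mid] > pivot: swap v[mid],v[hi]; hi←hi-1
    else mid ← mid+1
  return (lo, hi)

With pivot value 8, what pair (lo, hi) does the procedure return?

lo=0 mid=0 hi=6
5<8: swap(0,0), lo=1 mid=1 ⇒ 5 9 8 5 5 5 8
9>8: swap(1,6), hi=5 ⇒ 5 8 8 5 5 5 9
8=8: mid=2
8=8: mid=3
5<8: swap(1,3), lo=2 mid=4 ⇒ 5 5 8 8 5 5 9
5<8: swap(2,4), lo=3 mid=5 ⇒ 5 5 5 8 8 5 9
5<8: swap(3,5), lo=4 mid=6 ⇒ 5 5 5 5 8 8 9
done. lo=4 hi=5; v=5 5 5 5 8 8 9

(4, 5)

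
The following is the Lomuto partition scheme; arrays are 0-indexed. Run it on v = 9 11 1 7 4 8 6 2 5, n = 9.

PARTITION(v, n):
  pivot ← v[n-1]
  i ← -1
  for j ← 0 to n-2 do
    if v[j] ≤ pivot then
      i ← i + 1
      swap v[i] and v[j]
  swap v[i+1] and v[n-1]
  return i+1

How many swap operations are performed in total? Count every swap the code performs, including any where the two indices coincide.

4

pivot=5, i=-1
j=0: 9>5, skip
j=1: 11>5, skip
j=2: 1≤5, i=0, swap(0,2) ⇒ 1 11 9 7 4 8 6 2 5
j=3: 7>5, skip
j=4: 4≤5, i=1, swap(1,4) ⇒ 1 4 9 7 11 8 6 2 5
j=5: 8>5, skip
j=6: 6>5, skip
j=7: 2≤5, i=2, swap(2,7) ⇒ 1 4 2 7 11 8 6 9 5
swap(3,8) ⇒ 1 4 2 5 11 8 6 9 7; return 3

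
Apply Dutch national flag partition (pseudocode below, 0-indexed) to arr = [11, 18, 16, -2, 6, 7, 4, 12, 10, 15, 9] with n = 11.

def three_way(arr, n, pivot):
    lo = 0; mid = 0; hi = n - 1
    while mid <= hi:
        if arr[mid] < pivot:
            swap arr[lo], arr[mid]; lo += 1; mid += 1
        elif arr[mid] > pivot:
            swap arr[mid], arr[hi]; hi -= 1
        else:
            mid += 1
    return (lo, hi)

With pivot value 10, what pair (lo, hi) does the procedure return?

(5, 5)

lo=0 mid=0 hi=10
11>10: swap(0,10), hi=9 ⇒ [9, 18, 16, -2, 6, 7, 4, 12, 10, 15, 11]
9<10: swap(0,0), lo=1 mid=1 ⇒ [9, 18, 16, -2, 6, 7, 4, 12, 10, 15, 11]
18>10: swap(1,9), hi=8 ⇒ [9, 15, 16, -2, 6, 7, 4, 12, 10, 18, 11]
15>10: swap(1,8), hi=7 ⇒ [9, 10, 16, -2, 6, 7, 4, 12, 15, 18, 11]
10=10: mid=2
16>10: swap(2,7), hi=6 ⇒ [9, 10, 12, -2, 6, 7, 4, 16, 15, 18, 11]
12>10: swap(2,6), hi=5 ⇒ [9, 10, 4, -2, 6, 7, 12, 16, 15, 18, 11]
4<10: swap(1,2), lo=2 mid=3 ⇒ [9, 4, 10, -2, 6, 7, 12, 16, 15, 18, 11]
-2<10: swap(2,3), lo=3 mid=4 ⇒ [9, 4, -2, 10, 6, 7, 12, 16, 15, 18, 11]
6<10: swap(3,4), lo=4 mid=5 ⇒ [9, 4, -2, 6, 10, 7, 12, 16, 15, 18, 11]
7<10: swap(4,5), lo=5 mid=6 ⇒ [9, 4, -2, 6, 7, 10, 12, 16, 15, 18, 11]
done. lo=5 hi=5; arr=[9, 4, -2, 6, 7, 10, 12, 16, 15, 18, 11]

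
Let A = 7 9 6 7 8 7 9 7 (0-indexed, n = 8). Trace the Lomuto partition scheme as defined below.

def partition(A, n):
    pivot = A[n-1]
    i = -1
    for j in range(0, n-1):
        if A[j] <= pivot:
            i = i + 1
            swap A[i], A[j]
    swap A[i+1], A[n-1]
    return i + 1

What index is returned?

pivot=7, i=-1
j=0: 7≤7, i=0, swap(0,0) ⇒ 7 9 6 7 8 7 9 7
j=1: 9>7, skip
j=2: 6≤7, i=1, swap(1,2) ⇒ 7 6 9 7 8 7 9 7
j=3: 7≤7, i=2, swap(2,3) ⇒ 7 6 7 9 8 7 9 7
j=4: 8>7, skip
j=5: 7≤7, i=3, swap(3,5) ⇒ 7 6 7 7 8 9 9 7
j=6: 9>7, skip
swap(4,7) ⇒ 7 6 7 7 7 9 9 8; return 4

4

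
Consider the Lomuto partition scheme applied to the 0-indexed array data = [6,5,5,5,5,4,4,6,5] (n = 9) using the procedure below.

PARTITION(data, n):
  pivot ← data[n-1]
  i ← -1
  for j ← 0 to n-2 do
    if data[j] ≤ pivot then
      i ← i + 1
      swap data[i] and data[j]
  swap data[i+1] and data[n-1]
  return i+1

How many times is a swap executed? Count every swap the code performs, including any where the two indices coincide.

pivot=5, i=-1
j=0: 6>5, skip
j=1: 5≤5, i=0, swap(0,1) ⇒ [5,6,5,5,5,4,4,6,5]
j=2: 5≤5, i=1, swap(1,2) ⇒ [5,5,6,5,5,4,4,6,5]
j=3: 5≤5, i=2, swap(2,3) ⇒ [5,5,5,6,5,4,4,6,5]
j=4: 5≤5, i=3, swap(3,4) ⇒ [5,5,5,5,6,4,4,6,5]
j=5: 4≤5, i=4, swap(4,5) ⇒ [5,5,5,5,4,6,4,6,5]
j=6: 4≤5, i=5, swap(5,6) ⇒ [5,5,5,5,4,4,6,6,5]
j=7: 6>5, skip
swap(6,8) ⇒ [5,5,5,5,4,4,5,6,6]; return 6

7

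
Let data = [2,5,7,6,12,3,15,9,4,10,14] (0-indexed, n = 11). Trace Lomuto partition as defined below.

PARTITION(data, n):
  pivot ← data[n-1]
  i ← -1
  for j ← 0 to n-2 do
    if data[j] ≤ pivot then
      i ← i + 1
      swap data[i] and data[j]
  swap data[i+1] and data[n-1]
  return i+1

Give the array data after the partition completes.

[2,5,7,6,12,3,9,4,10,14,15]

pivot=14, i=-1
j=0: 2≤14, i=0, swap(0,0) ⇒ [2,5,7,6,12,3,15,9,4,10,14]
j=1: 5≤14, i=1, swap(1,1) ⇒ [2,5,7,6,12,3,15,9,4,10,14]
j=2: 7≤14, i=2, swap(2,2) ⇒ [2,5,7,6,12,3,15,9,4,10,14]
j=3: 6≤14, i=3, swap(3,3) ⇒ [2,5,7,6,12,3,15,9,4,10,14]
j=4: 12≤14, i=4, swap(4,4) ⇒ [2,5,7,6,12,3,15,9,4,10,14]
j=5: 3≤14, i=5, swap(5,5) ⇒ [2,5,7,6,12,3,15,9,4,10,14]
j=6: 15>14, skip
j=7: 9≤14, i=6, swap(6,7) ⇒ [2,5,7,6,12,3,9,15,4,10,14]
j=8: 4≤14, i=7, swap(7,8) ⇒ [2,5,7,6,12,3,9,4,15,10,14]
j=9: 10≤14, i=8, swap(8,9) ⇒ [2,5,7,6,12,3,9,4,10,15,14]
swap(9,10) ⇒ [2,5,7,6,12,3,9,4,10,14,15]; return 9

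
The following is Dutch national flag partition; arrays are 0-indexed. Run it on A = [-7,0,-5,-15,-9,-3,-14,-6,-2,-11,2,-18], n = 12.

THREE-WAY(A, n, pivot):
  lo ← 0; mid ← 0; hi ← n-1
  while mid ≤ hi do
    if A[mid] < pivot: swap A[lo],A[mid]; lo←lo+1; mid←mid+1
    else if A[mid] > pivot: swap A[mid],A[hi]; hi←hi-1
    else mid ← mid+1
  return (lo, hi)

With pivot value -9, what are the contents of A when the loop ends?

[-18,-11,-14,-15,-9,-3,-6,-2,-5,2,0,-7]

lo=0 mid=0 hi=11
-7>-9: swap(0,11), hi=10 ⇒ [-18,0,-5,-15,-9,-3,-14,-6,-2,-11,2,-7]
-18<-9: swap(0,0), lo=1 mid=1 ⇒ [-18,0,-5,-15,-9,-3,-14,-6,-2,-11,2,-7]
0>-9: swap(1,10), hi=9 ⇒ [-18,2,-5,-15,-9,-3,-14,-6,-2,-11,0,-7]
2>-9: swap(1,9), hi=8 ⇒ [-18,-11,-5,-15,-9,-3,-14,-6,-2,2,0,-7]
-11<-9: swap(1,1), lo=2 mid=2 ⇒ [-18,-11,-5,-15,-9,-3,-14,-6,-2,2,0,-7]
-5>-9: swap(2,8), hi=7 ⇒ [-18,-11,-2,-15,-9,-3,-14,-6,-5,2,0,-7]
-2>-9: swap(2,7), hi=6 ⇒ [-18,-11,-6,-15,-9,-3,-14,-2,-5,2,0,-7]
-6>-9: swap(2,6), hi=5 ⇒ [-18,-11,-14,-15,-9,-3,-6,-2,-5,2,0,-7]
-14<-9: swap(2,2), lo=3 mid=3 ⇒ [-18,-11,-14,-15,-9,-3,-6,-2,-5,2,0,-7]
-15<-9: swap(3,3), lo=4 mid=4 ⇒ [-18,-11,-14,-15,-9,-3,-6,-2,-5,2,0,-7]
-9=-9: mid=5
-3>-9: swap(5,5), hi=4 ⇒ [-18,-11,-14,-15,-9,-3,-6,-2,-5,2,0,-7]
done. lo=4 hi=4; A=[-18,-11,-14,-15,-9,-3,-6,-2,-5,2,0,-7]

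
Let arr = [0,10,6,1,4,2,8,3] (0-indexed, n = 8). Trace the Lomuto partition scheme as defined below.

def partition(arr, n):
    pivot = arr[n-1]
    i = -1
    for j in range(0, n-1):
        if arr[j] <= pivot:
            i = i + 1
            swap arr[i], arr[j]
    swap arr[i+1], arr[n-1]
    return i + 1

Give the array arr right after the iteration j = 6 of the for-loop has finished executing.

pivot = arr[7] = 3; i = -1
j=0: arr[0]=0 ≤ 3 → i=0, swap arr[0],arr[0] (no change) → [0,10,6,1,4,2,8,3]
j=1: arr[1]=10 > 3 → no swap
j=2: arr[2]=6 > 3 → no swap
j=3: arr[3]=1 ≤ 3 → i=1, swap arr[1],arr[3] → [0,1,6,10,4,2,8,3]
j=4: arr[4]=4 > 3 → no swap
j=5: arr[5]=2 ≤ 3 → i=2, swap arr[2],arr[5] → [0,1,2,10,4,6,8,3]
j=6: arr[6]=8 > 3 → no swap
(after j=6) arr = [0,1,2,10,4,6,8,3]

[0,1,2,10,4,6,8,3]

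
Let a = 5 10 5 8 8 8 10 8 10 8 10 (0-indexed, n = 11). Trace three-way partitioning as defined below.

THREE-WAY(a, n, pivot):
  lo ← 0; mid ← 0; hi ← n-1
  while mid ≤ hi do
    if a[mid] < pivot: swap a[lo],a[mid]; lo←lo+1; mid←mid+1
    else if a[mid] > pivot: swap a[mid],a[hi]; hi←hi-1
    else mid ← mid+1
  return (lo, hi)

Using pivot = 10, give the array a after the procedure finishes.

pivot = 10; lo=0, mid=0, hi=10
a[mid]=5<10: swap a[0],a[0]; lo=1,mid=1 → 5 10 5 8 8 8 10 8 10 8 10
a[mid]=10=10: mid=2
a[mid]=5<10: swap a[1],a[2]; lo=2,mid=3 → 5 5 10 8 8 8 10 8 10 8 10
a[mid]=8<10: swap a[2],a[3]; lo=3,mid=4 → 5 5 8 10 8 8 10 8 10 8 10
a[mid]=8<10: swap a[3],a[4]; lo=4,mid=5 → 5 5 8 8 10 8 10 8 10 8 10
a[mid]=8<10: swap a[4],a[5]; lo=5,mid=6 → 5 5 8 8 8 10 10 8 10 8 10
a[mid]=10=10: mid=7
a[mid]=8<10: swap a[5],a[7]; lo=6,mid=8 → 5 5 8 8 8 8 10 10 10 8 10
a[mid]=10=10: mid=9
a[mid]=8<10: swap a[6],a[9]; lo=7,mid=10 → 5 5 8 8 8 8 8 10 10 10 10
a[mid]=10=10: mid=11
end: lo=7, hi=10; a = 5 5 8 8 8 8 8 10 10 10 10

5 5 8 8 8 8 8 10 10 10 10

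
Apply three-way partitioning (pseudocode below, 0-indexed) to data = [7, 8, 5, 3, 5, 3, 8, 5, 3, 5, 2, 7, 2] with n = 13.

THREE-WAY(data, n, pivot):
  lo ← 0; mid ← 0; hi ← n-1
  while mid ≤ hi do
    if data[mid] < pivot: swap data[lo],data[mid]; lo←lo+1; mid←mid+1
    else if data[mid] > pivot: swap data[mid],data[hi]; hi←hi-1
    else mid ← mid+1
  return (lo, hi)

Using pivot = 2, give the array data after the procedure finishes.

pivot = 2; lo=0, mid=0, hi=12
data[mid]=7>2: swap data[0],data[12]; hi=11 → [2, 8, 5, 3, 5, 3, 8, 5, 3, 5, 2, 7, 7]
data[mid]=2=2: mid=1
data[mid]=8>2: swap data[1],data[11]; hi=10 → [2, 7, 5, 3, 5, 3, 8, 5, 3, 5, 2, 8, 7]
data[mid]=7>2: swap data[1],data[10]; hi=9 → [2, 2, 5, 3, 5, 3, 8, 5, 3, 5, 7, 8, 7]
data[mid]=2=2: mid=2
data[mid]=5>2: swap data[2],data[9]; hi=8 → [2, 2, 5, 3, 5, 3, 8, 5, 3, 5, 7, 8, 7]
data[mid]=5>2: swap data[2],data[8]; hi=7 → [2, 2, 3, 3, 5, 3, 8, 5, 5, 5, 7, 8, 7]
data[mid]=3>2: swap data[2],data[7]; hi=6 → [2, 2, 5, 3, 5, 3, 8, 3, 5, 5, 7, 8, 7]
data[mid]=5>2: swap data[2],data[6]; hi=5 → [2, 2, 8, 3, 5, 3, 5, 3, 5, 5, 7, 8, 7]
data[mid]=8>2: swap data[2],data[5]; hi=4 → [2, 2, 3, 3, 5, 8, 5, 3, 5, 5, 7, 8, 7]
data[mid]=3>2: swap data[2],data[4]; hi=3 → [2, 2, 5, 3, 3, 8, 5, 3, 5, 5, 7, 8, 7]
data[mid]=5>2: swap data[2],data[3]; hi=2 → [2, 2, 3, 5, 3, 8, 5, 3, 5, 5, 7, 8, 7]
data[mid]=3>2: swap data[2],data[2]; hi=1 → [2, 2, 3, 5, 3, 8, 5, 3, 5, 5, 7, 8, 7]
end: lo=0, hi=1; data = [2, 2, 3, 5, 3, 8, 5, 3, 5, 5, 7, 8, 7]

[2, 2, 3, 5, 3, 8, 5, 3, 5, 5, 7, 8, 7]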